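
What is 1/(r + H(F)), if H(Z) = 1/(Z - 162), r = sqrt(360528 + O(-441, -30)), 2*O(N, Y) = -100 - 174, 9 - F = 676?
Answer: 829/247675471230 + 687241*sqrt(360391)/247675471230 ≈ 0.0016658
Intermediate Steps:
F = -667 (F = 9 - 1*676 = 9 - 676 = -667)
O(N, Y) = -137 (O(N, Y) = (-100 - 174)/2 = (1/2)*(-274) = -137)
r = sqrt(360391) (r = sqrt(360528 - 137) = sqrt(360391) ≈ 600.33)
H(Z) = 1/(-162 + Z)
1/(r + H(F)) = 1/(sqrt(360391) + 1/(-162 - 667)) = 1/(sqrt(360391) + 1/(-829)) = 1/(sqrt(360391) - 1/829) = 1/(-1/829 + sqrt(360391))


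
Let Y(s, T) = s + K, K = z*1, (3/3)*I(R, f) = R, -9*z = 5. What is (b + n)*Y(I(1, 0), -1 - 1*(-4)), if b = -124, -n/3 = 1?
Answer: -508/9 ≈ -56.444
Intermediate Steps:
z = -5/9 (z = -1/9*5 = -5/9 ≈ -0.55556)
I(R, f) = R
K = -5/9 (K = -5/9*1 = -5/9 ≈ -0.55556)
n = -3 (n = -3*1 = -3)
Y(s, T) = -5/9 + s (Y(s, T) = s - 5/9 = -5/9 + s)
(b + n)*Y(I(1, 0), -1 - 1*(-4)) = (-124 - 3)*(-5/9 + 1) = -127*4/9 = -508/9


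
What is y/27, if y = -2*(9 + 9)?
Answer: -4/3 ≈ -1.3333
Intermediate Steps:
y = -36 (y = -2*18 = -36)
y/27 = -36/27 = -36*1/27 = -4/3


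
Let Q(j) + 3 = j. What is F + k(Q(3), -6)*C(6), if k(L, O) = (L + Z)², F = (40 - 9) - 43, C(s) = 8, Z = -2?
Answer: 20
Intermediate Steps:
Q(j) = -3 + j
F = -12 (F = 31 - 43 = -12)
k(L, O) = (-2 + L)² (k(L, O) = (L - 2)² = (-2 + L)²)
F + k(Q(3), -6)*C(6) = -12 + (-2 + (-3 + 3))²*8 = -12 + (-2 + 0)²*8 = -12 + (-2)²*8 = -12 + 4*8 = -12 + 32 = 20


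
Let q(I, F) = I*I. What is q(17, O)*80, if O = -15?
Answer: 23120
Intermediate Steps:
q(I, F) = I**2
q(17, O)*80 = 17**2*80 = 289*80 = 23120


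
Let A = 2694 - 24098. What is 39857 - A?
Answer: 61261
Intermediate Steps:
A = -21404
39857 - A = 39857 - 1*(-21404) = 39857 + 21404 = 61261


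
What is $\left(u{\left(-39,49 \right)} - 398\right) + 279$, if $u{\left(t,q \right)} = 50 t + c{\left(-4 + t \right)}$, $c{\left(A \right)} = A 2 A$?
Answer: $1629$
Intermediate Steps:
$c{\left(A \right)} = 2 A^{2}$ ($c{\left(A \right)} = 2 A A = 2 A^{2}$)
$u{\left(t,q \right)} = 2 \left(-4 + t\right)^{2} + 50 t$ ($u{\left(t,q \right)} = 50 t + 2 \left(-4 + t\right)^{2} = 2 \left(-4 + t\right)^{2} + 50 t$)
$\left(u{\left(-39,49 \right)} - 398\right) + 279 = \left(\left(2 \left(-4 - 39\right)^{2} + 50 \left(-39\right)\right) - 398\right) + 279 = \left(\left(2 \left(-43\right)^{2} - 1950\right) - 398\right) + 279 = \left(\left(2 \cdot 1849 - 1950\right) - 398\right) + 279 = \left(\left(3698 - 1950\right) - 398\right) + 279 = \left(1748 - 398\right) + 279 = 1350 + 279 = 1629$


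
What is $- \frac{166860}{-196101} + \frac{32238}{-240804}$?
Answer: $\frac{23222669}{32388138} \approx 0.71701$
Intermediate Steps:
$- \frac{166860}{-196101} + \frac{32238}{-240804} = \left(-166860\right) \left(- \frac{1}{196101}\right) + 32238 \left(- \frac{1}{240804}\right) = \frac{2060}{2421} - \frac{1791}{13378} = \frac{23222669}{32388138}$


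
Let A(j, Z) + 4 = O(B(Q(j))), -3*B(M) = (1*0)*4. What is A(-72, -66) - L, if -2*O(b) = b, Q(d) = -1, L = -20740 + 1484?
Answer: 19252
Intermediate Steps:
L = -19256
B(M) = 0 (B(M) = -1*0*4/3 = -0*4 = -⅓*0 = 0)
O(b) = -b/2
A(j, Z) = -4 (A(j, Z) = -4 - ½*0 = -4 + 0 = -4)
A(-72, -66) - L = -4 - 1*(-19256) = -4 + 19256 = 19252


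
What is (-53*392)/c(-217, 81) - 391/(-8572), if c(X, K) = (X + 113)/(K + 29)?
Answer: 2448768323/111436 ≈ 21975.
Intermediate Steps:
c(X, K) = (113 + X)/(29 + K)
(-53*392)/c(-217, 81) - 391/(-8572) = (-53*392)/(((113 - 217)/(29 + 81))) - 391/(-8572) = -20776/(-104/110) - 391*(-1/8572) = -20776/((1/110)*(-104)) + 391/8572 = -20776/(-52/55) + 391/8572 = -20776*(-55/52) + 391/8572 = 285670/13 + 391/8572 = 2448768323/111436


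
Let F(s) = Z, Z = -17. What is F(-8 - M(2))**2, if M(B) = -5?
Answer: 289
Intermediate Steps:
F(s) = -17
F(-8 - M(2))**2 = (-17)**2 = 289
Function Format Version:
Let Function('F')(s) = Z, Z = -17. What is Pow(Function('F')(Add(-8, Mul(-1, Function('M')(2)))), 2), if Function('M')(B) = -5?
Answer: 289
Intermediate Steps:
Function('F')(s) = -17
Pow(Function('F')(Add(-8, Mul(-1, Function('M')(2)))), 2) = Pow(-17, 2) = 289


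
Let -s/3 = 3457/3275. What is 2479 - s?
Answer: 8129096/3275 ≈ 2482.2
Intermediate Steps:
s = -10371/3275 ≈ -3.1667
2479 - s = 2479 - 1*(-10371/3275) = 2479 + 10371/3275 = 8129096/3275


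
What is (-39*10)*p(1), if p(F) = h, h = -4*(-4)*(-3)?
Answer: 18720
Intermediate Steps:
h = -48 (h = 16*(-3) = -48)
p(F) = -48
(-39*10)*p(1) = -39*10*(-48) = -390*(-48) = 18720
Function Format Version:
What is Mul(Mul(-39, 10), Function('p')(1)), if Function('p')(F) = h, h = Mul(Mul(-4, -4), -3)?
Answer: 18720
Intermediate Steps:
h = -48 (h = Mul(16, -3) = -48)
Function('p')(F) = -48
Mul(Mul(-39, 10), Function('p')(1)) = Mul(Mul(-39, 10), -48) = Mul(-390, -48) = 18720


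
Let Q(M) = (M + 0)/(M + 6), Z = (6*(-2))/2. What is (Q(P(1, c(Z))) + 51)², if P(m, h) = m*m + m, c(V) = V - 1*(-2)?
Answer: 42025/16 ≈ 2626.6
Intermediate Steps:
Z = -6 (Z = -12*½ = -6)
c(V) = 2 + V (c(V) = V + 2 = 2 + V)
P(m, h) = m + m² (P(m, h) = m² + m = m + m²)
Q(M) = M/(6 + M)
(Q(P(1, c(Z))) + 51)² = ((1*(1 + 1))/(6 + 1*(1 + 1)) + 51)² = ((1*2)/(6 + 1*2) + 51)² = (2/(6 + 2) + 51)² = (2/8 + 51)² = (2*(⅛) + 51)² = (¼ + 51)² = (205/4)² = 42025/16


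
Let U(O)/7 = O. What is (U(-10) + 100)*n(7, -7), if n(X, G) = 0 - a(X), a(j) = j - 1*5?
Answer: -60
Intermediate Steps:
a(j) = -5 + j (a(j) = j - 5 = -5 + j)
U(O) = 7*O
n(X, G) = 5 - X (n(X, G) = 0 - (-5 + X) = 0 + (5 - X) = 5 - X)
(U(-10) + 100)*n(7, -7) = (7*(-10) + 100)*(5 - 1*7) = (-70 + 100)*(5 - 7) = 30*(-2) = -60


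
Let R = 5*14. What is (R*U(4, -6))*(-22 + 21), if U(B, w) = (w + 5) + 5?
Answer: -280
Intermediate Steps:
U(B, w) = 10 + w (U(B, w) = (5 + w) + 5 = 10 + w)
R = 70
(R*U(4, -6))*(-22 + 21) = (70*(10 - 6))*(-22 + 21) = (70*4)*(-1) = 280*(-1) = -280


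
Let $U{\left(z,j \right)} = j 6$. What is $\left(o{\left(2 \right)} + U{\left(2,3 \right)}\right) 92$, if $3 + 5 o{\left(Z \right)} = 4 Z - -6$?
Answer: $\frac{9292}{5} \approx 1858.4$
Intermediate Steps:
$U{\left(z,j \right)} = 6 j$
$o{\left(Z \right)} = \frac{3}{5} + \frac{4 Z}{5}$ ($o{\left(Z \right)} = - \frac{3}{5} + \frac{4 Z - -6}{5} = - \frac{3}{5} + \frac{4 Z + 6}{5} = - \frac{3}{5} + \frac{6 + 4 Z}{5} = - \frac{3}{5} + \left(\frac{6}{5} + \frac{4 Z}{5}\right) = \frac{3}{5} + \frac{4 Z}{5}$)
$\left(o{\left(2 \right)} + U{\left(2,3 \right)}\right) 92 = \left(\left(\frac{3}{5} + \frac{4}{5} \cdot 2\right) + 6 \cdot 3\right) 92 = \left(\left(\frac{3}{5} + \frac{8}{5}\right) + 18\right) 92 = \left(\frac{11}{5} + 18\right) 92 = \frac{101}{5} \cdot 92 = \frac{9292}{5}$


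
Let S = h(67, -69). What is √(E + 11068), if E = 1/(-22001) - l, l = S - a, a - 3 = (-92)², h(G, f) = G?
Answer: √192313644683/3143 ≈ 139.53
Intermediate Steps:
S = 67
a = 8467 (a = 3 + (-92)² = 3 + 8464 = 8467)
l = -8400 (l = 67 - 1*8467 = 67 - 8467 = -8400)
E = 184808399/22001 (E = 1/(-22001) - 1*(-8400) = -1/22001 + 8400 = 184808399/22001 ≈ 8400.0)
√(E + 11068) = √(184808399/22001 + 11068) = √(428315467/22001) = √192313644683/3143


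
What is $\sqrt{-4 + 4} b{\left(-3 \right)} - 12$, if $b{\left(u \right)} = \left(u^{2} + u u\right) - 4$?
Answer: $-12$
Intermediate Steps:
$b{\left(u \right)} = -4 + 2 u^{2}$ ($b{\left(u \right)} = \left(u^{2} + u^{2}\right) - 4 = 2 u^{2} - 4 = -4 + 2 u^{2}$)
$\sqrt{-4 + 4} b{\left(-3 \right)} - 12 = \sqrt{-4 + 4} \left(-4 + 2 \left(-3\right)^{2}\right) - 12 = \sqrt{0} \left(-4 + 2 \cdot 9\right) - 12 = 0 \left(-4 + 18\right) - 12 = 0 \cdot 14 - 12 = 0 - 12 = -12$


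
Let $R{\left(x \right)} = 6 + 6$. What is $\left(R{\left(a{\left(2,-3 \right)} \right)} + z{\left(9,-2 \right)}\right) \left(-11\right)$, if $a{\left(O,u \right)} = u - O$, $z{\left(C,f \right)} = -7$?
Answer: $-55$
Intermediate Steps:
$R{\left(x \right)} = 12$
$\left(R{\left(a{\left(2,-3 \right)} \right)} + z{\left(9,-2 \right)}\right) \left(-11\right) = \left(12 - 7\right) \left(-11\right) = 5 \left(-11\right) = -55$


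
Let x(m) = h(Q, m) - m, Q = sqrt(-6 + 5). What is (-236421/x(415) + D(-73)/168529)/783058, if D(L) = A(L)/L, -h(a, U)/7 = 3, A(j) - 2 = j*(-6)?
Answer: 26684374513/38534650651144 ≈ 0.00069248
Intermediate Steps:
A(j) = 2 - 6*j (A(j) = 2 + j*(-6) = 2 - 6*j)
Q = I (Q = sqrt(-1) = I ≈ 1.0*I)
h(a, U) = -21 (h(a, U) = -7*3 = -21)
D(L) = (2 - 6*L)/L
x(m) = -21 - m
(-236421/x(415) + D(-73)/168529)/783058 = (-236421/(-21 - 1*415) + (-6 + 2/(-73))/168529)/783058 = (-236421/(-21 - 415) + (-6 + 2*(-1/73))*(1/168529))*(1/783058) = (-236421/(-436) + (-6 - 2/73)*(1/168529))*(1/783058) = (-236421*(-1/436) - 440/73*1/168529)*(1/783058) = (2169/4 - 440/12302617)*(1/783058) = (26684374513/49210468)*(1/783058) = 26684374513/38534650651144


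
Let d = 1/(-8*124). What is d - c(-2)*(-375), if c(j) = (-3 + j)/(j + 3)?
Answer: -1860001/992 ≈ -1875.0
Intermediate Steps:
c(j) = (-3 + j)/(3 + j)
d = -1/992 (d = 1/(-992) = -1/992 ≈ -0.0010081)
d - c(-2)*(-375) = -1/992 - (-3 - 2)/(3 - 2)*(-375) = -1/992 - -5/1*(-375) = -1/992 - 1*(-5)*(-375) = -1/992 - (-5)*(-375) = -1/992 - 1*1875 = -1/992 - 1875 = -1860001/992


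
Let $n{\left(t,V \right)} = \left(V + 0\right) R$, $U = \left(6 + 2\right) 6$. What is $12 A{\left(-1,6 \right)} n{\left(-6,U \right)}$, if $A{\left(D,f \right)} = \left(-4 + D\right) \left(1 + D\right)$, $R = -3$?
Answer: $0$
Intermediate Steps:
$U = 48$ ($U = 8 \cdot 6 = 48$)
$n{\left(t,V \right)} = - 3 V$ ($n{\left(t,V \right)} = \left(V + 0\right) \left(-3\right) = V \left(-3\right) = - 3 V$)
$A{\left(D,f \right)} = \left(1 + D\right) \left(-4 + D\right)$
$12 A{\left(-1,6 \right)} n{\left(-6,U \right)} = 12 \left(-4 + \left(-1\right)^{2} - -3\right) \left(\left(-3\right) 48\right) = 12 \left(-4 + 1 + 3\right) \left(-144\right) = 12 \cdot 0 \left(-144\right) = 0 \left(-144\right) = 0$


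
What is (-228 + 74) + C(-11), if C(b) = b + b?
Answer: -176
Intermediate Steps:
C(b) = 2*b
(-228 + 74) + C(-11) = (-228 + 74) + 2*(-11) = -154 - 22 = -176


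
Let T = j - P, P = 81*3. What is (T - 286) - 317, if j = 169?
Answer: -677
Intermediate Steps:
P = 243
T = -74 (T = 169 - 1*243 = 169 - 243 = -74)
(T - 286) - 317 = (-74 - 286) - 317 = -360 - 317 = -677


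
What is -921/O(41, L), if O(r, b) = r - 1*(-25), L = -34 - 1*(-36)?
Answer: -307/22 ≈ -13.955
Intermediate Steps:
L = 2 (L = -34 + 36 = 2)
O(r, b) = 25 + r (O(r, b) = r + 25 = 25 + r)
-921/O(41, L) = -921/(25 + 41) = -921/66 = -921*1/66 = -307/22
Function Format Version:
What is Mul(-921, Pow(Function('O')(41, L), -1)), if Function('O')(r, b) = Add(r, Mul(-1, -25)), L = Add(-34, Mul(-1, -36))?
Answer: Rational(-307, 22) ≈ -13.955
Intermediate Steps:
L = 2 (L = Add(-34, 36) = 2)
Function('O')(r, b) = Add(25, r) (Function('O')(r, b) = Add(r, 25) = Add(25, r))
Mul(-921, Pow(Function('O')(41, L), -1)) = Mul(-921, Pow(Add(25, 41), -1)) = Mul(-921, Pow(66, -1)) = Mul(-921, Rational(1, 66)) = Rational(-307, 22)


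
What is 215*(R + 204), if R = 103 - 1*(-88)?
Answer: 84925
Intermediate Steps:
R = 191 (R = 103 + 88 = 191)
215*(R + 204) = 215*(191 + 204) = 215*395 = 84925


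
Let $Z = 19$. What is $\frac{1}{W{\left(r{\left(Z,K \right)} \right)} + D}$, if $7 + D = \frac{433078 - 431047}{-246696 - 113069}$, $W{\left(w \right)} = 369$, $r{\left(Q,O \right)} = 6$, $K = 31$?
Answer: $\frac{359765}{130232899} \approx 0.0027625$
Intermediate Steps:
$D = - \frac{2520386}{359765}$ ($D = -7 + \frac{433078 - 431047}{-246696 - 113069} = -7 + \frac{2031}{-359765} = -7 + 2031 \left(- \frac{1}{359765}\right) = -7 - \frac{2031}{359765} = - \frac{2520386}{359765} \approx -7.0056$)
$\frac{1}{W{\left(r{\left(Z,K \right)} \right)} + D} = \frac{1}{369 - \frac{2520386}{359765}} = \frac{1}{\frac{130232899}{359765}} = \frac{359765}{130232899}$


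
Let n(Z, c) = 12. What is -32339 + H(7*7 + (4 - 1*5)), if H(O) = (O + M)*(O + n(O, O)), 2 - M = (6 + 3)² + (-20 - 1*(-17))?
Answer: -34019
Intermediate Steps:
M = -76 (M = 2 - ((6 + 3)² + (-20 - 1*(-17))) = 2 - (9² + (-20 + 17)) = 2 - (81 - 3) = 2 - 1*78 = 2 - 78 = -76)
H(O) = (-76 + O)*(12 + O) (H(O) = (O - 76)*(O + 12) = (-76 + O)*(12 + O))
-32339 + H(7*7 + (4 - 1*5)) = -32339 + (-912 + (7*7 + (4 - 1*5))² - 64*(7*7 + (4 - 1*5))) = -32339 + (-912 + (49 + (4 - 5))² - 64*(49 + (4 - 5))) = -32339 + (-912 + (49 - 1)² - 64*(49 - 1)) = -32339 + (-912 + 48² - 64*48) = -32339 + (-912 + 2304 - 3072) = -32339 - 1680 = -34019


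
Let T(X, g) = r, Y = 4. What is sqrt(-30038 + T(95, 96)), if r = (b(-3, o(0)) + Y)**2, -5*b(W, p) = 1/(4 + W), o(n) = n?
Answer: I*sqrt(750589)/5 ≈ 173.27*I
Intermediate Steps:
b(W, p) = -1/(5*(4 + W))
r = 361/25 (r = (-1/(20 + 5*(-3)) + 4)**2 = (-1/(20 - 15) + 4)**2 = (-1/5 + 4)**2 = (19/5)**2 = 361/25 ≈ 14.440)
T(X, g) = 361/25
sqrt(-30038 + T(95, 96)) = sqrt(-30038 + 361/25) = sqrt(-750589/25) = I*sqrt(750589)/5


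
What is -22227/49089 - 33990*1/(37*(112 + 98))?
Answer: -20458210/4238017 ≈ -4.8273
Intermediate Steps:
-22227/49089 - 33990*1/(37*(112 + 98)) = -22227*1/49089 - 33990/(37*210) = -7409/16363 - 33990/7770 = -7409/16363 - 33990*1/7770 = -7409/16363 - 1133/259 = -20458210/4238017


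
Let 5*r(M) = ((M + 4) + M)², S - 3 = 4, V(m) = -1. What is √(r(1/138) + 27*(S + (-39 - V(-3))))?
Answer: 2*I*√24810070/345 ≈ 28.875*I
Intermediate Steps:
S = 7 (S = 3 + 4 = 7)
r(M) = (4 + 2*M)²/5 (r(M) = ((M + 4) + M)²/5 = ((4 + M) + M)²/5 = (4 + 2*M)²/5)
√(r(1/138) + 27*(S + (-39 - V(-3)))) = √(4*(2 + 1/138)²/5 + 27*(7 + (-39 - 1*(-1)))) = √(4*(2 + 1/138)²/5 + 27*(7 + (-39 + 1))) = √(4*(277/138)²/5 + 27*(7 - 38)) = √((⅘)*(76729/19044) + 27*(-31)) = √(76729/23805 - 837) = √(-19848056/23805) = 2*I*√24810070/345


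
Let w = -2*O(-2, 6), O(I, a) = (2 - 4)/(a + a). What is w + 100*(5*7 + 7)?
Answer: 12601/3 ≈ 4200.3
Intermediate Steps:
O(I, a) = -1/a (O(I, a) = -2*1/(2*a) = -1/a)
w = ⅓ (w = -(-2)/6 = -2*(-⅙) = ⅓ ≈ 0.33333)
w + 100*(5*7 + 7) = ⅓ + 100*(5*7 + 7) = ⅓ + 100*(35 + 7) = ⅓ + 100*42 = ⅓ + 4200 = 12601/3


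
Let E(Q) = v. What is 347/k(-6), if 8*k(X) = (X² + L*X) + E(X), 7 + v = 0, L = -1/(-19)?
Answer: 52744/545 ≈ 96.778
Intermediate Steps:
L = 1/19 (L = -1*(-1/19) = 1/19 ≈ 0.052632)
v = -7 (v = -7 + 0 = -7)
E(Q) = -7
k(X) = -7/8 + X²/8 + X/152 (k(X) = ((X² + X/19) - 7)/8 = (-7 + X² + X/19)/8 = -7/8 + X²/8 + X/152)
347/k(-6) = 347/(-7/8 + (⅛)*(-6)² + (1/152)*(-6)) = 347/(-7/8 + (⅛)*36 - 3/76) = 347/(-7/8 + 9/2 - 3/76) = 347/(545/152) = 347*(152/545) = 52744/545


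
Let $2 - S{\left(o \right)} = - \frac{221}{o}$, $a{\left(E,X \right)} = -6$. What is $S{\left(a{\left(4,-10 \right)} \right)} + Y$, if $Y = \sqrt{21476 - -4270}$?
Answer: $- \frac{209}{6} + \sqrt{25746} \approx 125.62$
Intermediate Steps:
$S{\left(o \right)} = 2 + \frac{221}{o}$ ($S{\left(o \right)} = 2 - - \frac{221}{o} = 2 + \frac{221}{o}$)
$Y = \sqrt{25746}$ ($Y = \sqrt{21476 + 4270} = \sqrt{25746} \approx 160.46$)
$S{\left(a{\left(4,-10 \right)} \right)} + Y = \left(2 + \frac{221}{-6}\right) + \sqrt{25746} = \left(2 + 221 \left(- \frac{1}{6}\right)\right) + \sqrt{25746} = \left(2 - \frac{221}{6}\right) + \sqrt{25746} = - \frac{209}{6} + \sqrt{25746}$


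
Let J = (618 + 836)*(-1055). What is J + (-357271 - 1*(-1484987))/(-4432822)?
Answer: -3399908545528/2216411 ≈ -1.5340e+6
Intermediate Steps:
J = -1533970 (J = 1454*(-1055) = -1533970)
J + (-357271 - 1*(-1484987))/(-4432822) = -1533970 + (-357271 - 1*(-1484987))/(-4432822) = -1533970 + (-357271 + 1484987)*(-1/4432822) = -1533970 + 1127716*(-1/4432822) = -1533970 - 563858/2216411 = -3399908545528/2216411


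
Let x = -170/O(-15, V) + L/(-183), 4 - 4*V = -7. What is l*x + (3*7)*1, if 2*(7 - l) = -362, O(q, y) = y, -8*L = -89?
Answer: -46750907/4026 ≈ -11612.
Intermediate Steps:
L = 89/8 (L = -⅛*(-89) = 89/8 ≈ 11.125)
V = 11/4 (V = 1 - ¼*(-7) = 1 + 7/4 = 11/4 ≈ 2.7500)
l = 188 (l = 7 - ½*(-362) = 7 + 181 = 188)
x = -996499/16104 (x = -170/11/4 + (89/8)/(-183) = -170*4/11 + (89/8)*(-1/183) = -680/11 - 89/1464 = -996499/16104 ≈ -61.879)
l*x + (3*7)*1 = 188*(-996499/16104) + (3*7)*1 = -46835453/4026 + 21*1 = -46835453/4026 + 21 = -46750907/4026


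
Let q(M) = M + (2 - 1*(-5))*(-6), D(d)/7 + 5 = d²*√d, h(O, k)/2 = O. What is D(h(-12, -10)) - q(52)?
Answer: -45 + 8064*I*√6 ≈ -45.0 + 19753.0*I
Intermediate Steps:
h(O, k) = 2*O
D(d) = -35 + 7*d^(5/2) (D(d) = -35 + 7*(d²*√d) = -35 + 7*d^(5/2))
q(M) = -42 + M (q(M) = M + (2 + 5)*(-6) = M + 7*(-6) = M - 42 = -42 + M)
D(h(-12, -10)) - q(52) = (-35 + 7*(2*(-12))^(5/2)) - (-42 + 52) = (-35 + 7*(-24)^(5/2)) - 1*10 = (-35 + 7*(1152*I*√6)) - 10 = (-35 + 8064*I*√6) - 10 = -45 + 8064*I*√6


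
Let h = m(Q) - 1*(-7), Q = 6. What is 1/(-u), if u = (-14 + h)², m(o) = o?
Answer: -1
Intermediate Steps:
h = 13 (h = 6 - 1*(-7) = 6 + 7 = 13)
u = 1 (u = (-14 + 13)² = (-1)² = 1)
1/(-u) = 1/(-1*1) = 1/(-1) = -1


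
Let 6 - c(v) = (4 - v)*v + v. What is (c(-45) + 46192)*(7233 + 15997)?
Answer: 1125447040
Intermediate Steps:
c(v) = 6 - v - v*(4 - v) (c(v) = 6 - ((4 - v)*v + v) = 6 - (v*(4 - v) + v) = 6 - (v + v*(4 - v)) = 6 + (-v - v*(4 - v)) = 6 - v - v*(4 - v))
(c(-45) + 46192)*(7233 + 15997) = ((6 + (-45)² - 5*(-45)) + 46192)*(7233 + 15997) = ((6 + 2025 + 225) + 46192)*23230 = (2256 + 46192)*23230 = 48448*23230 = 1125447040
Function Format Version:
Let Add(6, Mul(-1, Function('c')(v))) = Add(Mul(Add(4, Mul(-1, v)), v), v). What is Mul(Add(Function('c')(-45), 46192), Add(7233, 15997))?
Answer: 1125447040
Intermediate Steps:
Function('c')(v) = Add(6, Mul(-1, v), Mul(-1, v, Add(4, Mul(-1, v)))) (Function('c')(v) = Add(6, Mul(-1, Add(Mul(Add(4, Mul(-1, v)), v), v))) = Add(6, Mul(-1, Add(Mul(v, Add(4, Mul(-1, v))), v))) = Add(6, Mul(-1, Add(v, Mul(v, Add(4, Mul(-1, v)))))) = Add(6, Add(Mul(-1, v), Mul(-1, v, Add(4, Mul(-1, v))))) = Add(6, Mul(-1, v), Mul(-1, v, Add(4, Mul(-1, v)))))
Mul(Add(Function('c')(-45), 46192), Add(7233, 15997)) = Mul(Add(Add(6, Pow(-45, 2), Mul(-5, -45)), 46192), Add(7233, 15997)) = Mul(Add(Add(6, 2025, 225), 46192), 23230) = Mul(Add(2256, 46192), 23230) = Mul(48448, 23230) = 1125447040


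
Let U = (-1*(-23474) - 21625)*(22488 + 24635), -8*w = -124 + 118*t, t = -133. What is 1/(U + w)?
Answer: 4/348529617 ≈ 1.1477e-8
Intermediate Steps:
w = 7909/4 (w = -(-124 + 118*(-133))/8 = -(-124 - 15694)/8 = -1/8*(-15818) = 7909/4 ≈ 1977.3)
U = 87130427 (U = (23474 - 21625)*47123 = 1849*47123 = 87130427)
1/(U + w) = 1/(87130427 + 7909/4) = 1/(348529617/4) = 4/348529617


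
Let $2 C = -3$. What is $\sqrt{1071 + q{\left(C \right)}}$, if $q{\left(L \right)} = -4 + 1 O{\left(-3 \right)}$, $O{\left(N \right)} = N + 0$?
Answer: $2 \sqrt{266} \approx 32.619$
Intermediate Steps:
$C = - \frac{3}{2}$ ($C = \frac{1}{2} \left(-3\right) = - \frac{3}{2} \approx -1.5$)
$O{\left(N \right)} = N$
$q{\left(L \right)} = -7$ ($q{\left(L \right)} = -4 + 1 \left(-3\right) = -4 - 3 = -7$)
$\sqrt{1071 + q{\left(C \right)}} = \sqrt{1071 - 7} = \sqrt{1064} = 2 \sqrt{266}$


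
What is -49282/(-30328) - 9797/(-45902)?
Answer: 639816445/348028964 ≈ 1.8384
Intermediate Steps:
-49282/(-30328) - 9797/(-45902) = -49282*(-1/30328) - 9797*(-1/45902) = 24641/15164 + 9797/45902 = 639816445/348028964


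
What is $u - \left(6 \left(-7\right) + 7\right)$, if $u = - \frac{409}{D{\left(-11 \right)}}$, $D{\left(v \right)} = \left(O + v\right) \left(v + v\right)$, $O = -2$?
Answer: $\frac{9601}{286} \approx 33.57$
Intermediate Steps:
$D{\left(v \right)} = 2 v \left(-2 + v\right)$ ($D{\left(v \right)} = \left(-2 + v\right) \left(v + v\right) = \left(-2 + v\right) 2 v = 2 v \left(-2 + v\right)$)
$u = - \frac{409}{286}$ ($u = - \frac{409}{2 \left(-11\right) \left(-2 - 11\right)} = - \frac{409}{2 \left(-11\right) \left(-13\right)} = - \frac{409}{286} \approx -1.4301$)
$u - \left(6 \left(-7\right) + 7\right) = - \frac{409}{286} - \left(6 \left(-7\right) + 7\right) = - \frac{409}{286} - \left(-42 + 7\right) = - \frac{409}{286} - -35 = - \frac{409}{286} + 35 = \frac{9601}{286}$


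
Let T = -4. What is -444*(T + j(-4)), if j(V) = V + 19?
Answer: -4884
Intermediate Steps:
j(V) = 19 + V
-444*(T + j(-4)) = -444*(-4 + (19 - 4)) = -444*(-4 + 15) = -444*11 = -4884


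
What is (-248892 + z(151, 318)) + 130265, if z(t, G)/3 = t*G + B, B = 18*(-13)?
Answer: 24725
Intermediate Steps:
B = -234
z(t, G) = -702 + 3*G*t (z(t, G) = 3*(t*G - 234) = 3*(G*t - 234) = 3*(-234 + G*t) = -702 + 3*G*t)
(-248892 + z(151, 318)) + 130265 = (-248892 + (-702 + 3*318*151)) + 130265 = (-248892 + (-702 + 144054)) + 130265 = (-248892 + 143352) + 130265 = -105540 + 130265 = 24725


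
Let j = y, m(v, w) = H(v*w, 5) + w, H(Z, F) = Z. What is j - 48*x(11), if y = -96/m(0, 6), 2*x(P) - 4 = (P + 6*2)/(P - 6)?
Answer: -1112/5 ≈ -222.40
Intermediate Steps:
m(v, w) = w + v*w (m(v, w) = v*w + w = w + v*w)
x(P) = 2 + (12 + P)/(2*(-6 + P)) (x(P) = 2 + ((P + 6*2)/(P - 6))/2 = 2 + ((P + 12)/(-6 + P))/2 = 2 + ((12 + P)/(-6 + P))/2 = 2 + (12 + P)/(2*(-6 + P)))
y = -16 (y = -96*1/(6*(1 + 0)) = -96/(6*1) = -96/6 = -96*⅙ = -16)
j = -16
j - 48*x(11) = -16 - 24*(-12 + 5*11)/(-6 + 11) = -16 - 24*(-12 + 55)/5 = -16 - 24*43/5 = -16 - 48*43/10 = -16 - 1032/5 = -1112/5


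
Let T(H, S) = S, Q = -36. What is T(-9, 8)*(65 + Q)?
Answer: 232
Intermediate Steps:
T(-9, 8)*(65 + Q) = 8*(65 - 36) = 8*29 = 232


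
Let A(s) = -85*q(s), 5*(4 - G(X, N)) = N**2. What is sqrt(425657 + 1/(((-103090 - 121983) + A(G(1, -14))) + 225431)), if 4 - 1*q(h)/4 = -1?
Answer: sqrt(766592932006)/1342 ≈ 652.42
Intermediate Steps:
q(h) = 20 (q(h) = 16 - 4*(-1) = 16 + 4 = 20)
G(X, N) = 4 - N**2/5
A(s) = -1700 (A(s) = -85*20 = -1700)
sqrt(425657 + 1/(((-103090 - 121983) + A(G(1, -14))) + 225431)) = sqrt(425657 + 1/(((-103090 - 121983) - 1700) + 225431)) = sqrt(425657 + 1/((-225073 - 1700) + 225431)) = sqrt(425657 + 1/(-226773 + 225431)) = sqrt(425657 + 1/(-1342)) = sqrt(425657 - 1/1342) = sqrt(571231693/1342) = sqrt(766592932006)/1342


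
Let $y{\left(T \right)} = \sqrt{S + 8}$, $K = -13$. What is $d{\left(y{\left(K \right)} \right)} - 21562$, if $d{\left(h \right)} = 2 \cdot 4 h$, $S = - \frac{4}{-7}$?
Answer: $-21562 + \frac{16 \sqrt{105}}{7} \approx -21539.0$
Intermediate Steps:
$S = \frac{4}{7}$ ($S = \left(-4\right) \left(- \frac{1}{7}\right) = \frac{4}{7} \approx 0.57143$)
$y{\left(T \right)} = \frac{2 \sqrt{105}}{7}$ ($y{\left(T \right)} = \sqrt{\frac{4}{7} + 8} = \sqrt{\frac{60}{7}} = \frac{2 \sqrt{105}}{7}$)
$d{\left(h \right)} = 8 h$
$d{\left(y{\left(K \right)} \right)} - 21562 = 8 \frac{2 \sqrt{105}}{7} - 21562 = \frac{16 \sqrt{105}}{7} - 21562 = -21562 + \frac{16 \sqrt{105}}{7}$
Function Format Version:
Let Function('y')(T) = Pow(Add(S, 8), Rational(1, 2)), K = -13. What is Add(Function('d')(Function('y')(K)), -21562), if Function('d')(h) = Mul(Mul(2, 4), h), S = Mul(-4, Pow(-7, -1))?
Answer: Add(-21562, Mul(Rational(16, 7), Pow(105, Rational(1, 2)))) ≈ -21539.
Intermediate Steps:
S = Rational(4, 7) (S = Mul(-4, Rational(-1, 7)) = Rational(4, 7) ≈ 0.57143)
Function('y')(T) = Mul(Rational(2, 7), Pow(105, Rational(1, 2))) (Function('y')(T) = Pow(Add(Rational(4, 7), 8), Rational(1, 2)) = Pow(Rational(60, 7), Rational(1, 2)) = Mul(Rational(2, 7), Pow(105, Rational(1, 2))))
Function('d')(h) = Mul(8, h)
Add(Function('d')(Function('y')(K)), -21562) = Add(Mul(8, Mul(Rational(2, 7), Pow(105, Rational(1, 2)))), -21562) = Add(Mul(Rational(16, 7), Pow(105, Rational(1, 2))), -21562) = Add(-21562, Mul(Rational(16, 7), Pow(105, Rational(1, 2))))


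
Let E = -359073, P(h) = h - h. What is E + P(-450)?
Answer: -359073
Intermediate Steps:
P(h) = 0
E + P(-450) = -359073 + 0 = -359073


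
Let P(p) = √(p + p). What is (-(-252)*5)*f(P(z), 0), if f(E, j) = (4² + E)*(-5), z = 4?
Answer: -100800 - 12600*√2 ≈ -1.1862e+5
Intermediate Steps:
P(p) = √2*√p (P(p) = √(2*p) = √2*√p)
f(E, j) = -80 - 5*E (f(E, j) = (16 + E)*(-5) = -80 - 5*E)
(-(-252)*5)*f(P(z), 0) = (-(-252)*5)*(-80 - 5*√2*√4) = (-21*(-60))*(-80 - 5*√2*2) = 1260*(-80 - 10*√2) = -100800 - 12600*√2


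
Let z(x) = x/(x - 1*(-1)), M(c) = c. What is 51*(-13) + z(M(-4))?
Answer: -1985/3 ≈ -661.67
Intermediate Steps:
z(x) = x/(1 + x) (z(x) = x/(x + 1) = x/(1 + x))
51*(-13) + z(M(-4)) = 51*(-13) - 4/(1 - 4) = -663 - 4/(-3) = -663 - 4*(-1/3) = -663 + 4/3 = -1985/3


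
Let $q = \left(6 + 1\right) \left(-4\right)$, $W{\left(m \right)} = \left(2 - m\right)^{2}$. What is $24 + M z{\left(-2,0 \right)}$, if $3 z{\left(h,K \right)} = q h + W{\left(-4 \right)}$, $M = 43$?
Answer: $\frac{4028}{3} \approx 1342.7$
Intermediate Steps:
$q = -28$ ($q = 7 \left(-4\right) = -28$)
$z{\left(h,K \right)} = 12 - \frac{28 h}{3}$ ($z{\left(h,K \right)} = \frac{- 28 h + \left(-2 - 4\right)^{2}}{3} = \frac{- 28 h + \left(-6\right)^{2}}{3} = \frac{- 28 h + 36}{3} = \frac{36 - 28 h}{3} = 12 - \frac{28 h}{3}$)
$24 + M z{\left(-2,0 \right)} = 24 + 43 \left(12 - - \frac{56}{3}\right) = 24 + 43 \left(12 + \frac{56}{3}\right) = 24 + 43 \cdot \frac{92}{3} = 24 + \frac{3956}{3} = \frac{4028}{3}$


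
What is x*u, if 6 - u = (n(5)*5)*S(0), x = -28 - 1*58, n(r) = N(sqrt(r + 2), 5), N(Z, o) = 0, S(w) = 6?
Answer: -516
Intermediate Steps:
n(r) = 0
x = -86 (x = -28 - 58 = -86)
u = 6 (u = 6 - 0*5*6 = 6 - 0*6 = 6 - 1*0 = 6 + 0 = 6)
x*u = -86*6 = -516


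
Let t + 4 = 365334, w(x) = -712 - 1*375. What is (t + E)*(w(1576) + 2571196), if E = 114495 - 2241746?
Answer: -4528329019389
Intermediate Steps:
E = -2127251
w(x) = -1087 (w(x) = -712 - 375 = -1087)
t = 365330 (t = -4 + 365334 = 365330)
(t + E)*(w(1576) + 2571196) = (365330 - 2127251)*(-1087 + 2571196) = -1761921*2570109 = -4528329019389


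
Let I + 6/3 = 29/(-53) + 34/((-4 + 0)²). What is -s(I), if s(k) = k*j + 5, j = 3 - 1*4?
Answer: -2299/424 ≈ -5.4222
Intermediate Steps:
j = -1 (j = 3 - 4 = -1)
I = -179/424 (I = -2 + (29/(-53) + 34/((-4 + 0)²)) = -2 + (29*(-1/53) + 34/((-4)²)) = -2 + (-29/53 + 34/16) = -2 + (-29/53 + 34*(1/16)) = -2 + (-29/53 + 17/8) = -2 + 669/424 = -179/424 ≈ -0.42217)
s(k) = 5 - k (s(k) = k*(-1) + 5 = -k + 5 = 5 - k)
-s(I) = -(5 - 1*(-179/424)) = -(5 + 179/424) = -1*2299/424 = -2299/424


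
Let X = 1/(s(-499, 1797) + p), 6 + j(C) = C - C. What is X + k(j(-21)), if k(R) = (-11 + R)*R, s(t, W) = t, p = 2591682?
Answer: 264300667/2591183 ≈ 102.00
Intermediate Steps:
j(C) = -6 (j(C) = -6 + (C - C) = -6 + 0 = -6)
X = 1/2591183 (X = 1/(-499 + 2591682) = 1/2591183 ≈ 3.8592e-7)
k(R) = R*(-11 + R)
X + k(j(-21)) = 1/2591183 - 6*(-11 - 6) = 1/2591183 - 6*(-17) = 1/2591183 + 102 = 264300667/2591183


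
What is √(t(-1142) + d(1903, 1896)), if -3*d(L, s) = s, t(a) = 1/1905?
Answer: I*√2293541895/1905 ≈ 25.14*I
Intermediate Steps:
t(a) = 1/1905
d(L, s) = -s/3
√(t(-1142) + d(1903, 1896)) = √(1/1905 - ⅓*1896) = √(1/1905 - 632) = √(-1203959/1905) = I*√2293541895/1905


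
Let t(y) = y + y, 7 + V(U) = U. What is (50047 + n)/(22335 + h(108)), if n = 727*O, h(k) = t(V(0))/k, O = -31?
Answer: 1485540/1206083 ≈ 1.2317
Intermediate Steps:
V(U) = -7 + U
t(y) = 2*y
h(k) = -14/k (h(k) = (2*(-7 + 0))/k = (2*(-7))/k = -14/k)
n = -22537 (n = 727*(-31) = -22537)
(50047 + n)/(22335 + h(108)) = (50047 - 22537)/(22335 - 14/108) = 27510/(22335 - 14*1/108) = 27510/(22335 - 7/54) = 27510/(1206083/54) = 27510*(54/1206083) = 1485540/1206083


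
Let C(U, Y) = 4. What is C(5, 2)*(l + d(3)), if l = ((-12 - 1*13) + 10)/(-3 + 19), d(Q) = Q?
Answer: 33/4 ≈ 8.2500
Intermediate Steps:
l = -15/16 (l = ((-12 - 13) + 10)/16 = (-25 + 10)*(1/16) = -15*1/16 = -15/16 ≈ -0.93750)
C(5, 2)*(l + d(3)) = 4*(-15/16 + 3) = 4*(33/16) = 33/4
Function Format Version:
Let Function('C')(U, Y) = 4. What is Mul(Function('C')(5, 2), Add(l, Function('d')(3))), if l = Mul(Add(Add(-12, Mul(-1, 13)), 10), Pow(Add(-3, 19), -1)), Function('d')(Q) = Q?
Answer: Rational(33, 4) ≈ 8.2500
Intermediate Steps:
l = Rational(-15, 16) (l = Mul(Add(Add(-12, -13), 10), Pow(16, -1)) = Mul(Add(-25, 10), Rational(1, 16)) = Mul(-15, Rational(1, 16)) = Rational(-15, 16) ≈ -0.93750)
Mul(Function('C')(5, 2), Add(l, Function('d')(3))) = Mul(4, Add(Rational(-15, 16), 3)) = Mul(4, Rational(33, 16)) = Rational(33, 4)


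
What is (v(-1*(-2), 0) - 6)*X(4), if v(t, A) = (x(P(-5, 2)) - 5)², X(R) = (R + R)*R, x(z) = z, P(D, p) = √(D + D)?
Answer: 288 - 320*I*√10 ≈ 288.0 - 1011.9*I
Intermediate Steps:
P(D, p) = √2*√D (P(D, p) = √(2*D) = √2*√D)
X(R) = 2*R² (X(R) = (2*R)*R = 2*R²)
v(t, A) = (-5 + I*√10)² (v(t, A) = (√2*√(-5) - 5)² = (√2*(I*√5) - 5)² = (I*√10 - 5)² = (-5 + I*√10)²)
(v(-1*(-2), 0) - 6)*X(4) = ((5 - I*√10)² - 6)*(2*4²) = (-6 + (5 - I*√10)²)*(2*16) = (-6 + (5 - I*√10)²)*32 = -192 + 32*(5 - I*√10)²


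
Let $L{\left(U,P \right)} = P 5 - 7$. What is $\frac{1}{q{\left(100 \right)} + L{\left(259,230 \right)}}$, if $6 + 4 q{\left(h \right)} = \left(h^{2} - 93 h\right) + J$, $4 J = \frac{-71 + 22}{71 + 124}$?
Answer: $\frac{3120}{4107431} \approx 0.0007596$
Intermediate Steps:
$L{\left(U,P \right)} = -7 + 5 P$ ($L{\left(U,P \right)} = 5 P - 7 = -7 + 5 P$)
$J = - \frac{49}{780}$ ($J = \frac{\left(-71 + 22\right) \frac{1}{71 + 124}}{4} = \frac{\left(-49\right) \frac{1}{195}}{4} = \frac{1}{4} \left(- \frac{49}{195}\right) = - \frac{49}{780} \approx -0.062821$)
$q{\left(h \right)} = - \frac{4729}{3120} - \frac{93 h}{4} + \frac{h^{2}}{4}$ ($q{\left(h \right)} = - \frac{3}{2} + \frac{\left(h^{2} - 93 h\right) - \frac{49}{780}}{4} = - \frac{3}{2} + \frac{- \frac{49}{780} + h^{2} - 93 h}{4} = - \frac{3}{2} - \left(\frac{49}{3120} - \frac{h^{2}}{4} + \frac{93 h}{4}\right) = - \frac{4729}{3120} - \frac{93 h}{4} + \frac{h^{2}}{4}$)
$\frac{1}{q{\left(100 \right)} + L{\left(259,230 \right)}} = \frac{1}{\left(- \frac{4729}{3120} - 2325 + \frac{100^{2}}{4}\right) + \left(-7 + 5 \cdot 230\right)} = \frac{1}{\left(- \frac{4729}{3120} - 2325 + \frac{1}{4} \cdot 10000\right) + \left(-7 + 1150\right)} = \frac{1}{\left(- \frac{4729}{3120} - 2325 + 2500\right) + 1143} = \frac{1}{\frac{541271}{3120} + 1143} = \frac{1}{\frac{4107431}{3120}} = \frac{3120}{4107431}$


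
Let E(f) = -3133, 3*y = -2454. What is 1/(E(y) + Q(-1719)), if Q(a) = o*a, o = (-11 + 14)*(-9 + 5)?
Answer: 1/17495 ≈ 5.7159e-5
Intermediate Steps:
y = -818 (y = (⅓)*(-2454) = -818)
o = -12 (o = 3*(-4) = -12)
Q(a) = -12*a
1/(E(y) + Q(-1719)) = 1/(-3133 - 12*(-1719)) = 1/(-3133 + 20628) = 1/17495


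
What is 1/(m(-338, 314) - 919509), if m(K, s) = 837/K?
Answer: -338/310794879 ≈ -1.0875e-6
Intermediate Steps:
1/(m(-338, 314) - 919509) = 1/(837/(-338) - 919509) = 1/(837*(-1/338) - 919509) = 1/(-837/338 - 919509) = 1/(-310794879/338) = -338/310794879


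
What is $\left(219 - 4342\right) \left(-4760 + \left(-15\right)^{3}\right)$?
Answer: $33540605$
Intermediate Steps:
$\left(219 - 4342\right) \left(-4760 + \left(-15\right)^{3}\right) = - 4123 \left(-4760 - 3375\right) = \left(-4123\right) \left(-8135\right) = 33540605$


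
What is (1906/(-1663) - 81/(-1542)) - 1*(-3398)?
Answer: 2903614453/854782 ≈ 3396.9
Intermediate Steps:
(1906/(-1663) - 81/(-1542)) - 1*(-3398) = (1906*(-1/1663) - 81*(-1/1542)) + 3398 = (-1906/1663 + 27/514) + 3398 = -934783/854782 + 3398 = 2903614453/854782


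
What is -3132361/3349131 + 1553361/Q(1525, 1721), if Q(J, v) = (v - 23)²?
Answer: -141808380939/357638070212 ≈ -0.39651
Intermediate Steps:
Q(J, v) = (-23 + v)²
-3132361/3349131 + 1553361/Q(1525, 1721) = -3132361/3349131 + 1553361/((-23 + 1721)²) = -3132361*1/3349131 + 1553361/(1698²) = -3132361/3349131 + 1553361/2883204 = -3132361/3349131 + 1553361*(1/2883204) = -3132361/3349131 + 517787/961068 = -141808380939/357638070212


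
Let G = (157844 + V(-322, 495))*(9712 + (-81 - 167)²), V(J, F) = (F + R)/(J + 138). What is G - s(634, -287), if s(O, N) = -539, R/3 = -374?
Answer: 258549014943/23 ≈ 1.1241e+10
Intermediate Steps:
R = -1122 (R = 3*(-374) = -1122)
V(J, F) = (-1122 + F)/(138 + J) (V(J, F) = (F - 1122)/(J + 138) = (-1122 + F)/(138 + J))
G = 258549002546/23 (G = (157844 + (-1122 + 495)/(138 - 322))*(9712 + (-81 - 167)²) = (157844 - 627/(-184))*(9712 + (-248)²) = (157844 - 1/184*(-627))*(9712 + 61504) = (157844 + 627/184)*71216 = (29043923/184)*71216 = 258549002546/23 ≈ 1.1241e+10)
G - s(634, -287) = 258549002546/23 - 1*(-539) = 258549002546/23 + 539 = 258549014943/23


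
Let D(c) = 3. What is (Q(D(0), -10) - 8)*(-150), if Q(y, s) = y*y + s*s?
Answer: -15150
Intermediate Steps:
Q(y, s) = s² + y² (Q(y, s) = y² + s² = s² + y²)
(Q(D(0), -10) - 8)*(-150) = (((-10)² + 3²) - 8)*(-150) = ((100 + 9) - 8)*(-150) = (109 - 8)*(-150) = 101*(-150) = -15150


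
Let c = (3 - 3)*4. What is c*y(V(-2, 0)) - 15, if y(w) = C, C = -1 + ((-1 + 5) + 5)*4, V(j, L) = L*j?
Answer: -15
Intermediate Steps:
c = 0 (c = 0*4 = 0)
C = 35 (C = -1 + (4 + 5)*4 = -1 + 9*4 = -1 + 36 = 35)
y(w) = 35
c*y(V(-2, 0)) - 15 = 0*35 - 15 = 0 - 15 = -15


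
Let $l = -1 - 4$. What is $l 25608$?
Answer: $-128040$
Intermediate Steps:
$l = -5$ ($l = -1 - 4 = -5$)
$l 25608 = \left(-5\right) 25608 = -128040$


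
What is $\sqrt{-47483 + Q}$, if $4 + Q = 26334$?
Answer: $i \sqrt{21153} \approx 145.44 i$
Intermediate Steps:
$Q = 26330$ ($Q = -4 + 26334 = 26330$)
$\sqrt{-47483 + Q} = \sqrt{-47483 + 26330} = \sqrt{-21153} = i \sqrt{21153}$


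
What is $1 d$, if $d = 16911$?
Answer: $16911$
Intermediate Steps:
$1 d = 1 \cdot 16911 = 16911$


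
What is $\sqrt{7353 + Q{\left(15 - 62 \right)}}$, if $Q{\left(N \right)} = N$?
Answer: $\sqrt{7306} \approx 85.475$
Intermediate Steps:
$\sqrt{7353 + Q{\left(15 - 62 \right)}} = \sqrt{7353 + \left(15 - 62\right)} = \sqrt{7353 - 47} = \sqrt{7306}$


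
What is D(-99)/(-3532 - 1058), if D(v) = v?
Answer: 11/510 ≈ 0.021569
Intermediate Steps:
D(-99)/(-3532 - 1058) = -99/(-3532 - 1058) = -99/(-4590) = -99*(-1/4590) = 11/510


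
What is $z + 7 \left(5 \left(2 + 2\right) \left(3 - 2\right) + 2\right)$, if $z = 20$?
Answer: $174$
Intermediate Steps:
$z + 7 \left(5 \left(2 + 2\right) \left(3 - 2\right) + 2\right) = 20 + 7 \left(5 \left(2 + 2\right) \left(3 - 2\right) + 2\right) = 20 + 7 \left(5 \cdot 4 \cdot 1 + 2\right) = 20 + 7 \left(5 \cdot 4 + 2\right) = 20 + 7 \left(20 + 2\right) = 20 + 7 \cdot 22 = 20 + 154 = 174$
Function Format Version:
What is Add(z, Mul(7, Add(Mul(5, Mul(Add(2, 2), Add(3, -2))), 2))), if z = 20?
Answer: 174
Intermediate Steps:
Add(z, Mul(7, Add(Mul(5, Mul(Add(2, 2), Add(3, -2))), 2))) = Add(20, Mul(7, Add(Mul(5, Mul(Add(2, 2), Add(3, -2))), 2))) = Add(20, Mul(7, Add(Mul(5, Mul(4, 1)), 2))) = Add(20, Mul(7, Add(Mul(5, 4), 2))) = Add(20, Mul(7, Add(20, 2))) = Add(20, Mul(7, 22)) = Add(20, 154) = 174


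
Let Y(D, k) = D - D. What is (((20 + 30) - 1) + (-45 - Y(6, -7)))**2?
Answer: 16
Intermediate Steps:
Y(D, k) = 0
(((20 + 30) - 1) + (-45 - Y(6, -7)))**2 = (((20 + 30) - 1) + (-45 - 1*0))**2 = ((50 - 1) + (-45 + 0))**2 = (49 - 45)**2 = 4**2 = 16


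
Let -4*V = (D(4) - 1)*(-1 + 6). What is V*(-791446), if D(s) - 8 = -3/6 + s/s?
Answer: 29679225/4 ≈ 7.4198e+6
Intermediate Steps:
D(s) = 17/2 (D(s) = 8 + (-3/6 + s/s) = 8 + (-3*⅙ + 1) = 8 + (-½ + 1) = 8 + ½ = 17/2)
V = -75/8 (V = -(17/2 - 1)*(-1 + 6)/4 = -15*5/8 = -¼*75/2 = -75/8 ≈ -9.3750)
V*(-791446) = -75/8*(-791446) = 29679225/4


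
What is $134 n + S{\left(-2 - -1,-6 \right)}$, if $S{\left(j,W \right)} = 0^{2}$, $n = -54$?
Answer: $-7236$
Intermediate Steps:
$S{\left(j,W \right)} = 0$
$134 n + S{\left(-2 - -1,-6 \right)} = 134 \left(-54\right) + 0 = -7236 + 0 = -7236$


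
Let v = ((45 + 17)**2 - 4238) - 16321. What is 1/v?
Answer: -1/16715 ≈ -5.9826e-5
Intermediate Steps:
v = -16715 (v = (62**2 - 4238) - 16321 = (3844 - 4238) - 16321 = -394 - 16321 = -16715)
1/v = 1/(-16715) = -1/16715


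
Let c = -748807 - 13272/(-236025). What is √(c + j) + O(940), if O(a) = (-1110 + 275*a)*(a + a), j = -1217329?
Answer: 483893200 + 4*I*√30424752543642/15735 ≈ 4.8389e+8 + 1402.2*I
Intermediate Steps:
O(a) = 2*a*(-1110 + 275*a) (O(a) = (-1110 + 275*a)*(2*a) = 2*a*(-1110 + 275*a))
c = -58912386301/78675 (c = -748807 - 13272*(-1/236025) = -748807 + 4424/78675 = -58912386301/78675 ≈ -7.4881e+5)
√(c + j) + O(940) = √(-58912386301/78675 - 1217329) + 10*940*(-222 + 55*940) = √(-154685745376/78675) + 10*940*(-222 + 51700) = 4*I*√30424752543642/15735 + 10*940*51478 = 4*I*√30424752543642/15735 + 483893200 = 483893200 + 4*I*√30424752543642/15735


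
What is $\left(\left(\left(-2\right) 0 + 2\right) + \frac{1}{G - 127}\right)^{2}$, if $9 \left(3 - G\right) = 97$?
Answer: $\frac{5841889}{1471369} \approx 3.9704$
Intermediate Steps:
$G = - \frac{70}{9}$ ($G = 3 - \frac{97}{9} = - \frac{70}{9} \approx -7.7778$)
$\left(\left(\left(-2\right) 0 + 2\right) + \frac{1}{G - 127}\right)^{2} = \left(\left(\left(-2\right) 0 + 2\right) + \frac{1}{- \frac{70}{9} - 127}\right)^{2} = \left(\left(0 + 2\right) + \frac{1}{- \frac{1213}{9}}\right)^{2} = \left(2 - \frac{9}{1213}\right)^{2} = \left(\frac{2417}{1213}\right)^{2} = \frac{5841889}{1471369}$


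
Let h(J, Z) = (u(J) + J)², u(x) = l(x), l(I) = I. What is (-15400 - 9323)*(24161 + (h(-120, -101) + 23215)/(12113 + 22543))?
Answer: -6901049915871/11552 ≈ -5.9739e+8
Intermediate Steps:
u(x) = x
h(J, Z) = 4*J² (h(J, Z) = (J + J)² = (2*J)² = 4*J²)
(-15400 - 9323)*(24161 + (h(-120, -101) + 23215)/(12113 + 22543)) = (-15400 - 9323)*(24161 + (4*(-120)² + 23215)/(12113 + 22543)) = -24723*(24161 + (4*14400 + 23215)/34656) = -24723*(24161 + (57600 + 23215)*(1/34656)) = -24723*(24161 + 80815*(1/34656)) = -24723*(24161 + 80815/34656) = -24723*837404431/34656 = -6901049915871/11552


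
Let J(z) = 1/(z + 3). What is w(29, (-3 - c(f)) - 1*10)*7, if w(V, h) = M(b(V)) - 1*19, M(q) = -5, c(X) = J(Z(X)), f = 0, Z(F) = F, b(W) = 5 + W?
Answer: -168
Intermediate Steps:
J(z) = 1/(3 + z)
c(X) = 1/(3 + X)
w(V, h) = -24 (w(V, h) = -5 - 1*19 = -5 - 19 = -24)
w(29, (-3 - c(f)) - 1*10)*7 = -24*7 = -168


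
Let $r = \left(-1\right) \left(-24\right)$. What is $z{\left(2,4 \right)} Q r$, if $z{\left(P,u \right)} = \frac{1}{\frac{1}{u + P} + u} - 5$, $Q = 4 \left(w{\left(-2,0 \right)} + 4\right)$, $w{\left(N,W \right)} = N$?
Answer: $- \frac{22848}{25} \approx -913.92$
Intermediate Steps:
$Q = 8$ ($Q = 4 \left(-2 + 4\right) = 4 \cdot 2 = 8$)
$z{\left(P,u \right)} = -5 + \frac{1}{u + \frac{1}{P + u}}$ ($z{\left(P,u \right)} = \frac{1}{\frac{1}{P + u} + u} - 5 = \frac{1}{u + \frac{1}{P + u}} - 5 = -5 + \frac{1}{u + \frac{1}{P + u}}$)
$r = 24$
$z{\left(2,4 \right)} Q r = \frac{-5 + 2 + 4 - 5 \cdot 4^{2} - 10 \cdot 4}{1 + 4^{2} + 2 \cdot 4} \cdot 8 \cdot 24 = \frac{-5 + 2 + 4 - 80 - 40}{1 + 16 + 8} \cdot 8 \cdot 24 = \frac{-5 + 2 + 4 - 80 - 40}{25} \cdot 8 \cdot 24 = \frac{1}{25} \left(-119\right) 8 \cdot 24 = \left(- \frac{119}{25}\right) 8 \cdot 24 = \left(- \frac{952}{25}\right) 24 = - \frac{22848}{25}$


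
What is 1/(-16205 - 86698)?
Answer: -1/102903 ≈ -9.7179e-6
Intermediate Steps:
1/(-16205 - 86698) = 1/(-102903) = -1/102903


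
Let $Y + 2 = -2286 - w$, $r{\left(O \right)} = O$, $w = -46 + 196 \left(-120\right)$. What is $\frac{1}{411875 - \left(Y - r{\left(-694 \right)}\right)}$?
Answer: $\frac{1}{389903} \approx 2.5647 \cdot 10^{-6}$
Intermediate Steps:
$w = -23566$ ($w = -46 - 23520 = -23566$)
$Y = 21278$ ($Y = -2 - -21280 = -2 + \left(-2286 + 23566\right) = -2 + 21280 = 21278$)
$\frac{1}{411875 - \left(Y - r{\left(-694 \right)}\right)} = \frac{1}{411875 - 21972} = \frac{1}{389903}$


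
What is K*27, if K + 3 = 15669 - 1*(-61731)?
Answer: 2089719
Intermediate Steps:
K = 77397 (K = -3 + (15669 - 1*(-61731)) = -3 + (15669 + 61731) = -3 + 77400 = 77397)
K*27 = 77397*27 = 2089719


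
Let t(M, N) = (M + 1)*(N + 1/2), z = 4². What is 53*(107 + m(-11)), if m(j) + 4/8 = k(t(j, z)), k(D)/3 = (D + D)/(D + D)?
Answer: 11607/2 ≈ 5803.5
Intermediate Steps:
z = 16
t(M, N) = (1 + M)*(½ + N) (t(M, N) = (1 + M)*(N + ½) = (1 + M)*(½ + N))
k(D) = 3 (k(D) = 3*((D + D)/(D + D)) = 3*((2*D)/((2*D))) = 3*((2*D)*(1/(2*D))) = 3*1 = 3)
m(j) = 5/2 (m(j) = -½ + 3 = 5/2)
53*(107 + m(-11)) = 53*(107 + 5/2) = 53*(219/2) = 11607/2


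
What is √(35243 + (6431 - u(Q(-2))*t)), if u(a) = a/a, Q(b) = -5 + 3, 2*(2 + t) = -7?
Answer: √166718/2 ≈ 204.16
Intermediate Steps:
t = -11/2 (t = -2 + (½)*(-7) = -2 - 7/2 = -11/2 ≈ -5.5000)
Q(b) = -2
u(a) = 1
√(35243 + (6431 - u(Q(-2))*t)) = √(35243 + (6431 - (-11)/2)) = √(35243 + (6431 - 1*(-11/2))) = √(35243 + (6431 + 11/2)) = √(35243 + 12873/2) = √(83359/2) = √166718/2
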